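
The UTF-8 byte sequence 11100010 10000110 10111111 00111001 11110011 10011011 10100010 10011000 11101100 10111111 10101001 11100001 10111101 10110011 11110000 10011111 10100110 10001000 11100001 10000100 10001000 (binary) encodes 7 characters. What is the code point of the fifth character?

Offset 0: leading byte 0xE2 = 11100010 → 3-byte char #1 = E2 86 BF.
Offset 3: leading byte 0x39 = 00111001 → 1-byte char #2 = 39.
Offset 4: leading byte 0xF3 = 11110011 → 4-byte char #3 = F3 9B A2 98.
Offset 8: leading byte 0xEC = 11101100 → 3-byte char #4 = EC BF A9.
Offset 11: leading byte 0xE1 = 11100001 → 3-byte char #5 = E1 BD B3.
Leading byte 0xE1 = 11100001 matches 1110xxxx → 3-byte sequence.
Byte 1: 0xE1 = 11100001, payload 0001 (4 bits).
Byte 2: 0xBD = 10111101 (10xxxxxx ✓), payload 111101.
Byte 3: 0xB3 = 10110011 (10xxxxxx ✓), payload 110011.
Concatenate: 0001111101110011 = 0x1F73 (16 bits → U+1F73).

U+1F73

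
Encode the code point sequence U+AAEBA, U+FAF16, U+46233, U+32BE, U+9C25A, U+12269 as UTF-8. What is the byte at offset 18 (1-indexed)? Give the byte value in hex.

0x89

1-indexed offset 18 is 0-indexed offset 17.
U+AAEBA → 4-byte form F2 AA BA BA at offsets 0–3.
U+FAF16 → 4-byte form F3 BA BC 96 at offsets 4–7.
U+46233 → 4-byte form F1 86 88 B3 at offsets 8–11.
U+32BE → 3-byte form E3 8A BE at offsets 12–14.
U+9C25A → 4-byte form F2 9C 89 9A at offsets 15–18.
Offset 17 falls in char 5's range; it's byte 3 of F2 9C 89 9A = 0x89.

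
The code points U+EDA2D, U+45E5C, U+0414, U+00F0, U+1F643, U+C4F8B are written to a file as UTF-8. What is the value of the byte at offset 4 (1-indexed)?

1-indexed offset 4 is 0-indexed offset 3.
U+EDA2D → 4-byte form F3 AD A8 AD at offsets 0–3.
Offset 3 falls in char 1's range; it's byte 4 of F3 AD A8 AD = 0xAD.

0xAD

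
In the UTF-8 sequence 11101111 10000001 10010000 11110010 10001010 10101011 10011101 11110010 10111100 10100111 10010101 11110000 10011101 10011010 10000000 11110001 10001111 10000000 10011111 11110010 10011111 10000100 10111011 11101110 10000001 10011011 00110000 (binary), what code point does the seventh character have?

U+E05B

Offset 0: leading byte 0xEF = 11101111 → 3-byte char #1 = EF 81 90.
Offset 3: leading byte 0xF2 = 11110010 → 4-byte char #2 = F2 8A AB 9D.
Offset 7: leading byte 0xF2 = 11110010 → 4-byte char #3 = F2 BC A7 95.
Offset 11: leading byte 0xF0 = 11110000 → 4-byte char #4 = F0 9D 9A 80.
Offset 15: leading byte 0xF1 = 11110001 → 4-byte char #5 = F1 8F 80 9F.
Offset 19: leading byte 0xF2 = 11110010 → 4-byte char #6 = F2 9F 84 BB.
Offset 23: leading byte 0xEE = 11101110 → 3-byte char #7 = EE 81 9B.
Leading byte 0xEE = 11101110 matches 1110xxxx → 3-byte sequence.
Byte 1: 0xEE = 11101110, payload 1110 (4 bits).
Byte 2: 0x81 = 10000001 (10xxxxxx ✓), payload 000001.
Byte 3: 0x9B = 10011011 (10xxxxxx ✓), payload 011011.
Concatenate: 1110000001011011 = 0xE05B (16 bits → U+E05B).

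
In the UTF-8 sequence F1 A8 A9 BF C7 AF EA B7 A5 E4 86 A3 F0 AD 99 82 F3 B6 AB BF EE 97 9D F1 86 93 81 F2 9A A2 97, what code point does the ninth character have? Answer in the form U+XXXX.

Offset 0: leading byte 0xF1 = 11110001 → 4-byte char #1 = F1 A8 A9 BF.
Offset 4: leading byte 0xC7 = 11000111 → 2-byte char #2 = C7 AF.
Offset 6: leading byte 0xEA = 11101010 → 3-byte char #3 = EA B7 A5.
Offset 9: leading byte 0xE4 = 11100100 → 3-byte char #4 = E4 86 A3.
Offset 12: leading byte 0xF0 = 11110000 → 4-byte char #5 = F0 AD 99 82.
Offset 16: leading byte 0xF3 = 11110011 → 4-byte char #6 = F3 B6 AB BF.
Offset 20: leading byte 0xEE = 11101110 → 3-byte char #7 = EE 97 9D.
Offset 23: leading byte 0xF1 = 11110001 → 4-byte char #8 = F1 86 93 81.
Offset 27: leading byte 0xF2 = 11110010 → 4-byte char #9 = F2 9A A2 97.
Leading byte 0xF2 = 11110010 matches 11110xxx → 4-byte sequence.
Byte 1: 0xF2 = 11110010, payload 010 (3 bits).
Byte 2: 0x9A = 10011010 (10xxxxxx ✓), payload 011010.
Byte 3: 0xA2 = 10100010 (10xxxxxx ✓), payload 100010.
Byte 4: 0x97 = 10010111 (10xxxxxx ✓), payload 010111.
Concatenate: 010011010100010010111 = 0x9A897 (21 bits → U+9A897).

U+9A897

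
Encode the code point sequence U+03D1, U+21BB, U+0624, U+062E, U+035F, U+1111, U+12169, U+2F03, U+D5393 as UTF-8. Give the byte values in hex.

U+03D1: 2-byte form → CF 91.
U+21BB: 3-byte form → E2 86 BB.
U+0624: 2-byte form → D8 A4.
U+062E: 2-byte form → D8 AE.
U+035F: 2-byte form → CD 9F.
U+1111: 3-byte form → E1 84 91.
U+12169: 4-byte form → F0 92 85 A9.
U+2F03: 3-byte form → E2 BC 83.
U+D5393: 4-byte form → F3 95 8E 93.
Concatenated (25 bytes): CF 91 E2 86 BB D8 A4 D8 AE CD 9F E1 84 91 F0 92 85 A9 E2 BC 83 F3 95 8E 93.

CF 91 E2 86 BB D8 A4 D8 AE CD 9F E1 84 91 F0 92 85 A9 E2 BC 83 F3 95 8E 93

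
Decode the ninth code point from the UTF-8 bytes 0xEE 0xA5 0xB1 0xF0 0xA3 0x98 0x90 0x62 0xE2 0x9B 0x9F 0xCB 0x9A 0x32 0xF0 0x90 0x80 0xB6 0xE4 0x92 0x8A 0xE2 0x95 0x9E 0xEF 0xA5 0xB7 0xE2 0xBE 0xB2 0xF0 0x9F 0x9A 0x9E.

U+255E

Offset 0: leading byte 0xEE = 11101110 → 3-byte char #1 = EE A5 B1.
Offset 3: leading byte 0xF0 = 11110000 → 4-byte char #2 = F0 A3 98 90.
Offset 7: leading byte 0x62 = 01100010 → 1-byte char #3 = 62.
Offset 8: leading byte 0xE2 = 11100010 → 3-byte char #4 = E2 9B 9F.
Offset 11: leading byte 0xCB = 11001011 → 2-byte char #5 = CB 9A.
Offset 13: leading byte 0x32 = 00110010 → 1-byte char #6 = 32.
Offset 14: leading byte 0xF0 = 11110000 → 4-byte char #7 = F0 90 80 B6.
Offset 18: leading byte 0xE4 = 11100100 → 3-byte char #8 = E4 92 8A.
Offset 21: leading byte 0xE2 = 11100010 → 3-byte char #9 = E2 95 9E.
Leading byte 0xE2 = 11100010 matches 1110xxxx → 3-byte sequence.
Byte 1: 0xE2 = 11100010, payload 0010 (4 bits).
Byte 2: 0x95 = 10010101 (10xxxxxx ✓), payload 010101.
Byte 3: 0x9E = 10011110 (10xxxxxx ✓), payload 011110.
Concatenate: 0010010101011110 = 0x255E (16 bits → U+255E).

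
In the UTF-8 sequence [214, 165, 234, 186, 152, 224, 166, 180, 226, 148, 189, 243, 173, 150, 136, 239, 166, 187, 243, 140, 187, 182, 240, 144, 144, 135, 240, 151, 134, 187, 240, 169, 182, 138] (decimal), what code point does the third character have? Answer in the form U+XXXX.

Offset 0: leading byte 0xD6 = 11010110 → 2-byte char #1 = D6 A5.
Offset 2: leading byte 0xEA = 11101010 → 3-byte char #2 = EA BA 98.
Offset 5: leading byte 0xE0 = 11100000 → 3-byte char #3 = E0 A6 B4.
Leading byte 0xE0 = 11100000 matches 1110xxxx → 3-byte sequence.
Byte 1: 0xE0 = 11100000, payload 0000 (4 bits).
Byte 2: 0xA6 = 10100110 (10xxxxxx ✓), payload 100110.
Byte 3: 0xB4 = 10110100 (10xxxxxx ✓), payload 110100.
Concatenate: 0000100110110100 = 0x9B4 (16 bits → U+09B4).

U+09B4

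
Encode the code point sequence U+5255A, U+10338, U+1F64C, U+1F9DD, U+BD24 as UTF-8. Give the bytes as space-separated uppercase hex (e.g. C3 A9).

U+5255A: 4-byte form → F1 92 95 9A.
U+10338: 4-byte form → F0 90 8C B8.
U+1F64C: 4-byte form → F0 9F 99 8C.
U+1F9DD: 4-byte form → F0 9F A7 9D.
U+BD24: 3-byte form → EB B4 A4.
Concatenated (19 bytes): F1 92 95 9A F0 90 8C B8 F0 9F 99 8C F0 9F A7 9D EB B4 A4.

F1 92 95 9A F0 90 8C B8 F0 9F 99 8C F0 9F A7 9D EB B4 A4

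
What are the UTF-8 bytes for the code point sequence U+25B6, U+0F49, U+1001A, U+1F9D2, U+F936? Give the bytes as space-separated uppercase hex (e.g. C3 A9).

U+25B6: 3-byte form → E2 96 B6.
U+0F49: 3-byte form → E0 BD 89.
U+1001A: 4-byte form → F0 90 80 9A.
U+1F9D2: 4-byte form → F0 9F A7 92.
U+F936: 3-byte form → EF A4 B6.
Concatenated (17 bytes): E2 96 B6 E0 BD 89 F0 90 80 9A F0 9F A7 92 EF A4 B6.

E2 96 B6 E0 BD 89 F0 90 80 9A F0 9F A7 92 EF A4 B6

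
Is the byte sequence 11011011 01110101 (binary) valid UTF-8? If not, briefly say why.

Leading byte 0xDB = 11011011 → 2-byte form.
Byte 2 is 0x75 = 01110101, which is not 10xxxxxx — expected a continuation byte.

invalid (non-continuation byte where continuation expected)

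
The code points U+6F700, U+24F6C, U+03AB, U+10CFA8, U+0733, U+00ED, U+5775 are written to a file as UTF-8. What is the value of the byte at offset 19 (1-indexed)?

1-indexed offset 19 is 0-indexed offset 18.
U+6F700 → 4-byte form F1 AF 9C 80 at offsets 0–3.
U+24F6C → 4-byte form F0 A4 BD AC at offsets 4–7.
U+03AB → 2-byte form CE AB at offsets 8–9.
U+10CFA8 → 4-byte form F4 8C BE A8 at offsets 10–13.
U+0733 → 2-byte form DC B3 at offsets 14–15.
U+00ED → 2-byte form C3 AD at offsets 16–17.
U+5775 → 3-byte form E5 9D B5 at offsets 18–20.
Offset 18 falls in char 7's range; it's byte 1 of E5 9D B5 = 0xE5.

0xE5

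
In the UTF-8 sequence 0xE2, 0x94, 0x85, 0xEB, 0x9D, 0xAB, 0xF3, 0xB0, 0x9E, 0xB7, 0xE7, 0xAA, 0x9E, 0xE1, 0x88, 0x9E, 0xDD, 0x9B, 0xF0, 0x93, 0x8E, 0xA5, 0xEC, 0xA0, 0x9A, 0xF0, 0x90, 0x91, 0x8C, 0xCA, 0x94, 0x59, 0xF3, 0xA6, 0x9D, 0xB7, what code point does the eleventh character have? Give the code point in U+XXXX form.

U+0059

Offset 0: leading byte 0xE2 = 11100010 → 3-byte char #1 = E2 94 85.
Offset 3: leading byte 0xEB = 11101011 → 3-byte char #2 = EB 9D AB.
Offset 6: leading byte 0xF3 = 11110011 → 4-byte char #3 = F3 B0 9E B7.
Offset 10: leading byte 0xE7 = 11100111 → 3-byte char #4 = E7 AA 9E.
Offset 13: leading byte 0xE1 = 11100001 → 3-byte char #5 = E1 88 9E.
Offset 16: leading byte 0xDD = 11011101 → 2-byte char #6 = DD 9B.
Offset 18: leading byte 0xF0 = 11110000 → 4-byte char #7 = F0 93 8E A5.
Offset 22: leading byte 0xEC = 11101100 → 3-byte char #8 = EC A0 9A.
Offset 25: leading byte 0xF0 = 11110000 → 4-byte char #9 = F0 90 91 8C.
Offset 29: leading byte 0xCA = 11001010 → 2-byte char #10 = CA 94.
Offset 31: leading byte 0x59 = 01011001 → 1-byte char #11 = 59.
Leading byte 0x59 = 01011001 matches 0xxxxxxx → 1-byte sequence.
Byte 1: 0x59 = 01011001, payload 1011001 (7 bits).
Concatenate: 1011001 = 0x59 (7 bits → U+0059).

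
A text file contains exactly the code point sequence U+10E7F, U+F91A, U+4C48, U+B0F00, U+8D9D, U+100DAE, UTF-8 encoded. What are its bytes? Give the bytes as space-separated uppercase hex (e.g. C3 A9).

U+10E7F: 4-byte form → F0 90 B9 BF.
U+F91A: 3-byte form → EF A4 9A.
U+4C48: 3-byte form → E4 B1 88.
U+B0F00: 4-byte form → F2 B0 BC 80.
U+8D9D: 3-byte form → E8 B6 9D.
U+100DAE: 4-byte form → F4 80 B6 AE.
Concatenated (21 bytes): F0 90 B9 BF EF A4 9A E4 B1 88 F2 B0 BC 80 E8 B6 9D F4 80 B6 AE.

F0 90 B9 BF EF A4 9A E4 B1 88 F2 B0 BC 80 E8 B6 9D F4 80 B6 AE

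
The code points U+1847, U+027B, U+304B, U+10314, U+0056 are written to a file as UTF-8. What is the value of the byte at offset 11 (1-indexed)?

1-indexed offset 11 is 0-indexed offset 10.
U+1847 → 3-byte form E1 A1 87 at offsets 0–2.
U+027B → 2-byte form C9 BB at offsets 3–4.
U+304B → 3-byte form E3 81 8B at offsets 5–7.
U+10314 → 4-byte form F0 90 8C 94 at offsets 8–11.
Offset 10 falls in char 4's range; it's byte 3 of F0 90 8C 94 = 0x8C.

0x8C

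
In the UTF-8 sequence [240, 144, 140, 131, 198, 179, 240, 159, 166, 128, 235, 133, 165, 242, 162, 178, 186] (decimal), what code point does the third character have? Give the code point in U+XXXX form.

Offset 0: leading byte 0xF0 = 11110000 → 4-byte char #1 = F0 90 8C 83.
Offset 4: leading byte 0xC6 = 11000110 → 2-byte char #2 = C6 B3.
Offset 6: leading byte 0xF0 = 11110000 → 4-byte char #3 = F0 9F A6 80.
Leading byte 0xF0 = 11110000 matches 11110xxx → 4-byte sequence.
Byte 1: 0xF0 = 11110000, payload 000 (3 bits).
Byte 2: 0x9F = 10011111 (10xxxxxx ✓), payload 011111.
Byte 3: 0xA6 = 10100110 (10xxxxxx ✓), payload 100110.
Byte 4: 0x80 = 10000000 (10xxxxxx ✓), payload 000000.
Concatenate: 000011111100110000000 = 0x1F980 (21 bits → U+1F980).

U+1F980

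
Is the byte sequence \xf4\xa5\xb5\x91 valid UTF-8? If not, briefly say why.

Leading byte 0xF4 = 11110100 → 4-byte form.
Payload = 0x125D51, which exceeds U+10FFFF, the maximum Unicode code point. (Leading bytes F5–FF, or F4 followed by ≥ 0x90, are invalid.)

invalid (encodes a value above U+10FFFF)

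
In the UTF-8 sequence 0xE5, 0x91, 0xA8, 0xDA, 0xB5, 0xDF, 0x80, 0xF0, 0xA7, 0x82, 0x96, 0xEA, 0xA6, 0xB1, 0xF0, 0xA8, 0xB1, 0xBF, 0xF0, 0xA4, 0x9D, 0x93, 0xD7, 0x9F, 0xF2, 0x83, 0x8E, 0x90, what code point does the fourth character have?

Offset 0: leading byte 0xE5 = 11100101 → 3-byte char #1 = E5 91 A8.
Offset 3: leading byte 0xDA = 11011010 → 2-byte char #2 = DA B5.
Offset 5: leading byte 0xDF = 11011111 → 2-byte char #3 = DF 80.
Offset 7: leading byte 0xF0 = 11110000 → 4-byte char #4 = F0 A7 82 96.
Leading byte 0xF0 = 11110000 matches 11110xxx → 4-byte sequence.
Byte 1: 0xF0 = 11110000, payload 000 (3 bits).
Byte 2: 0xA7 = 10100111 (10xxxxxx ✓), payload 100111.
Byte 3: 0x82 = 10000010 (10xxxxxx ✓), payload 000010.
Byte 4: 0x96 = 10010110 (10xxxxxx ✓), payload 010110.
Concatenate: 000100111000010010110 = 0x27096 (21 bits → U+27096).

U+27096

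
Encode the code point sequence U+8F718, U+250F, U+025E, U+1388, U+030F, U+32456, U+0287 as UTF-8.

F2 8F 9C 98 E2 94 8F C9 9E E1 8E 88 CC 8F F0 B2 91 96 CA 87

U+8F718: 4-byte form → F2 8F 9C 98.
U+250F: 3-byte form → E2 94 8F.
U+025E: 2-byte form → C9 9E.
U+1388: 3-byte form → E1 8E 88.
U+030F: 2-byte form → CC 8F.
U+32456: 4-byte form → F0 B2 91 96.
U+0287: 2-byte form → CA 87.
Concatenated (20 bytes): F2 8F 9C 98 E2 94 8F C9 9E E1 8E 88 CC 8F F0 B2 91 96 CA 87.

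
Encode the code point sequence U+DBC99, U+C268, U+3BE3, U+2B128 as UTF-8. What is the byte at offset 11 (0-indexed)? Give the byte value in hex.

U+DBC99 → 4-byte form F3 9B B2 99 at offsets 0–3.
U+C268 → 3-byte form EC 89 A8 at offsets 4–6.
U+3BE3 → 3-byte form E3 AF A3 at offsets 7–9.
U+2B128 → 4-byte form F0 AB 84 A8 at offsets 10–13.
Offset 11 falls in char 4's range; it's byte 2 of F0 AB 84 A8 = 0xAB.

0xAB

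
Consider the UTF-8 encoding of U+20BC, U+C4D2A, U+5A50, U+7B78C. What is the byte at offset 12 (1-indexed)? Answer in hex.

1-indexed offset 12 is 0-indexed offset 11.
U+20BC → 3-byte form E2 82 BC at offsets 0–2.
U+C4D2A → 4-byte form F3 84 B4 AA at offsets 3–6.
U+5A50 → 3-byte form E5 A9 90 at offsets 7–9.
U+7B78C → 4-byte form F1 BB 9E 8C at offsets 10–13.
Offset 11 falls in char 4's range; it's byte 2 of F1 BB 9E 8C = 0xBB.

0xBB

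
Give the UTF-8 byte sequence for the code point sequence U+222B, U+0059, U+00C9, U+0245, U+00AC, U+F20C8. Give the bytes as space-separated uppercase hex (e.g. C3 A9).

U+222B: 3-byte form → E2 88 AB.
U+0059: 1-byte form → 59.
U+00C9: 2-byte form → C3 89.
U+0245: 2-byte form → C9 85.
U+00AC: 2-byte form → C2 AC.
U+F20C8: 4-byte form → F3 B2 83 88.
Concatenated (14 bytes): E2 88 AB 59 C3 89 C9 85 C2 AC F3 B2 83 88.

E2 88 AB 59 C3 89 C9 85 C2 AC F3 B2 83 88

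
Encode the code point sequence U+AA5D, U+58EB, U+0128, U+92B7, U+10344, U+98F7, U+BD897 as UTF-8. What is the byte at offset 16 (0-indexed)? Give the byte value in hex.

0xA3

U+AA5D → 3-byte form EA A9 9D at offsets 0–2.
U+58EB → 3-byte form E5 A3 AB at offsets 3–5.
U+0128 → 2-byte form C4 A8 at offsets 6–7.
U+92B7 → 3-byte form E9 8A B7 at offsets 8–10.
U+10344 → 4-byte form F0 90 8D 84 at offsets 11–14.
U+98F7 → 3-byte form E9 A3 B7 at offsets 15–17.
Offset 16 falls in char 6's range; it's byte 2 of E9 A3 B7 = 0xA3.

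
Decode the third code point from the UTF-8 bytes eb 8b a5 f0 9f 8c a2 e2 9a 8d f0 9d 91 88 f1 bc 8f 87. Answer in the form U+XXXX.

Offset 0: leading byte 0xEB = 11101011 → 3-byte char #1 = EB 8B A5.
Offset 3: leading byte 0xF0 = 11110000 → 4-byte char #2 = F0 9F 8C A2.
Offset 7: leading byte 0xE2 = 11100010 → 3-byte char #3 = E2 9A 8D.
Leading byte 0xE2 = 11100010 matches 1110xxxx → 3-byte sequence.
Byte 1: 0xE2 = 11100010, payload 0010 (4 bits).
Byte 2: 0x9A = 10011010 (10xxxxxx ✓), payload 011010.
Byte 3: 0x8D = 10001101 (10xxxxxx ✓), payload 001101.
Concatenate: 0010011010001101 = 0x268D (16 bits → U+268D).

U+268D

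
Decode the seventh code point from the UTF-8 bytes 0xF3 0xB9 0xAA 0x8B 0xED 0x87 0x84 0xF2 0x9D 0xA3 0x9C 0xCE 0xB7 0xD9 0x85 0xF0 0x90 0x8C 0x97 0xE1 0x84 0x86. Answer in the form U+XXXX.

Offset 0: leading byte 0xF3 = 11110011 → 4-byte char #1 = F3 B9 AA 8B.
Offset 4: leading byte 0xED = 11101101 → 3-byte char #2 = ED 87 84.
Offset 7: leading byte 0xF2 = 11110010 → 4-byte char #3 = F2 9D A3 9C.
Offset 11: leading byte 0xCE = 11001110 → 2-byte char #4 = CE B7.
Offset 13: leading byte 0xD9 = 11011001 → 2-byte char #5 = D9 85.
Offset 15: leading byte 0xF0 = 11110000 → 4-byte char #6 = F0 90 8C 97.
Offset 19: leading byte 0xE1 = 11100001 → 3-byte char #7 = E1 84 86.
Leading byte 0xE1 = 11100001 matches 1110xxxx → 3-byte sequence.
Byte 1: 0xE1 = 11100001, payload 0001 (4 bits).
Byte 2: 0x84 = 10000100 (10xxxxxx ✓), payload 000100.
Byte 3: 0x86 = 10000110 (10xxxxxx ✓), payload 000110.
Concatenate: 0001000100000110 = 0x1106 (16 bits → U+1106).

U+1106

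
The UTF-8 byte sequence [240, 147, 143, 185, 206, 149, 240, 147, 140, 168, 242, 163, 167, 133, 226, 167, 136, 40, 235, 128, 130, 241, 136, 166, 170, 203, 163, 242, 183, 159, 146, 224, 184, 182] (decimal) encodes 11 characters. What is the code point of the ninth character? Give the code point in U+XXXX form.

U+02E3

Offset 0: leading byte 0xF0 = 11110000 → 4-byte char #1 = F0 93 8F B9.
Offset 4: leading byte 0xCE = 11001110 → 2-byte char #2 = CE 95.
Offset 6: leading byte 0xF0 = 11110000 → 4-byte char #3 = F0 93 8C A8.
Offset 10: leading byte 0xF2 = 11110010 → 4-byte char #4 = F2 A3 A7 85.
Offset 14: leading byte 0xE2 = 11100010 → 3-byte char #5 = E2 A7 88.
Offset 17: leading byte 0x28 = 00101000 → 1-byte char #6 = 28.
Offset 18: leading byte 0xEB = 11101011 → 3-byte char #7 = EB 80 82.
Offset 21: leading byte 0xF1 = 11110001 → 4-byte char #8 = F1 88 A6 AA.
Offset 25: leading byte 0xCB = 11001011 → 2-byte char #9 = CB A3.
Leading byte 0xCB = 11001011 matches 110xxxxx → 2-byte sequence.
Byte 1: 0xCB = 11001011, payload 01011 (5 bits).
Byte 2: 0xA3 = 10100011 (10xxxxxx ✓), payload 100011.
Concatenate: 01011100011 = 0x2E3 (11 bits → U+02E3).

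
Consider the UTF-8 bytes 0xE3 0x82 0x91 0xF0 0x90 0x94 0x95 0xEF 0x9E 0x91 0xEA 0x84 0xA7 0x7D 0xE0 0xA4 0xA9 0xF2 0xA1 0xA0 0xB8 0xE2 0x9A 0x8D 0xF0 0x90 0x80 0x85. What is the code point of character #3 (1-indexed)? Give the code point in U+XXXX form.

Offset 0: leading byte 0xE3 = 11100011 → 3-byte char #1 = E3 82 91.
Offset 3: leading byte 0xF0 = 11110000 → 4-byte char #2 = F0 90 94 95.
Offset 7: leading byte 0xEF = 11101111 → 3-byte char #3 = EF 9E 91.
Leading byte 0xEF = 11101111 matches 1110xxxx → 3-byte sequence.
Byte 1: 0xEF = 11101111, payload 1111 (4 bits).
Byte 2: 0x9E = 10011110 (10xxxxxx ✓), payload 011110.
Byte 3: 0x91 = 10010001 (10xxxxxx ✓), payload 010001.
Concatenate: 1111011110010001 = 0xF791 (16 bits → U+F791).

U+F791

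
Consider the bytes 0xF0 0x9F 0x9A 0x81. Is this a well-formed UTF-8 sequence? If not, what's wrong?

valid

Leading byte 0xF0 = 11110000 → 4-byte form.
Continuation bytes 0x9F=10011111, 0x9A=10011010, 0x81=10000001 all match 10xxxxxx.
Decoded value 0x1F681 is ≥ 0x10000 (shortest form) and not a surrogate.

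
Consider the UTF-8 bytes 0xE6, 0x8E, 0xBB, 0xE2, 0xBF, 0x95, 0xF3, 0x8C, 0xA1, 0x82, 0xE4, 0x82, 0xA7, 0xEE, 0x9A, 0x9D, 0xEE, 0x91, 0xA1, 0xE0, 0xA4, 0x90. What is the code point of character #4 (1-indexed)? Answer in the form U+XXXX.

U+40A7

Offset 0: leading byte 0xE6 = 11100110 → 3-byte char #1 = E6 8E BB.
Offset 3: leading byte 0xE2 = 11100010 → 3-byte char #2 = E2 BF 95.
Offset 6: leading byte 0xF3 = 11110011 → 4-byte char #3 = F3 8C A1 82.
Offset 10: leading byte 0xE4 = 11100100 → 3-byte char #4 = E4 82 A7.
Leading byte 0xE4 = 11100100 matches 1110xxxx → 3-byte sequence.
Byte 1: 0xE4 = 11100100, payload 0100 (4 bits).
Byte 2: 0x82 = 10000010 (10xxxxxx ✓), payload 000010.
Byte 3: 0xA7 = 10100111 (10xxxxxx ✓), payload 100111.
Concatenate: 0100000010100111 = 0x40A7 (16 bits → U+40A7).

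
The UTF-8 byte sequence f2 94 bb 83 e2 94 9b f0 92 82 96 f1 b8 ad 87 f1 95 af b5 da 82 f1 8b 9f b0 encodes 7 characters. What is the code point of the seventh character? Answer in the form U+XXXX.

Offset 0: leading byte 0xF2 = 11110010 → 4-byte char #1 = F2 94 BB 83.
Offset 4: leading byte 0xE2 = 11100010 → 3-byte char #2 = E2 94 9B.
Offset 7: leading byte 0xF0 = 11110000 → 4-byte char #3 = F0 92 82 96.
Offset 11: leading byte 0xF1 = 11110001 → 4-byte char #4 = F1 B8 AD 87.
Offset 15: leading byte 0xF1 = 11110001 → 4-byte char #5 = F1 95 AF B5.
Offset 19: leading byte 0xDA = 11011010 → 2-byte char #6 = DA 82.
Offset 21: leading byte 0xF1 = 11110001 → 4-byte char #7 = F1 8B 9F B0.
Leading byte 0xF1 = 11110001 matches 11110xxx → 4-byte sequence.
Byte 1: 0xF1 = 11110001, payload 001 (3 bits).
Byte 2: 0x8B = 10001011 (10xxxxxx ✓), payload 001011.
Byte 3: 0x9F = 10011111 (10xxxxxx ✓), payload 011111.
Byte 4: 0xB0 = 10110000 (10xxxxxx ✓), payload 110000.
Concatenate: 001001011011111110000 = 0x4B7F0 (21 bits → U+4B7F0).

U+4B7F0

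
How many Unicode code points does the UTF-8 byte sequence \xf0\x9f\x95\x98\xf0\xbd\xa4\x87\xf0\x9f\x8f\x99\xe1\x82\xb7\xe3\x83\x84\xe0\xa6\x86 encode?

Byte at offset 0: 0xF0 = 11110000 → 4-byte char (#1). Advance 4.
Byte at offset 4: 0xF0 = 11110000 → 4-byte char (#2). Advance 4.
Byte at offset 8: 0xF0 = 11110000 → 4-byte char (#3). Advance 4.
Byte at offset 12: 0xE1 = 11100001 → 3-byte char (#4). Advance 3.
Byte at offset 15: 0xE3 = 11100011 → 3-byte char (#5). Advance 3.
Byte at offset 18: 0xE0 = 11100000 → 3-byte char (#6). Advance 3.
Reached end at offset 21 after 6 code points.

6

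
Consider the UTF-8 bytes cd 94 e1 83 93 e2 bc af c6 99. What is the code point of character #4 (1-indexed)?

Offset 0: leading byte 0xCD = 11001101 → 2-byte char #1 = CD 94.
Offset 2: leading byte 0xE1 = 11100001 → 3-byte char #2 = E1 83 93.
Offset 5: leading byte 0xE2 = 11100010 → 3-byte char #3 = E2 BC AF.
Offset 8: leading byte 0xC6 = 11000110 → 2-byte char #4 = C6 99.
Leading byte 0xC6 = 11000110 matches 110xxxxx → 2-byte sequence.
Byte 1: 0xC6 = 11000110, payload 00110 (5 bits).
Byte 2: 0x99 = 10011001 (10xxxxxx ✓), payload 011001.
Concatenate: 00110011001 = 0x199 (11 bits → U+0199).

U+0199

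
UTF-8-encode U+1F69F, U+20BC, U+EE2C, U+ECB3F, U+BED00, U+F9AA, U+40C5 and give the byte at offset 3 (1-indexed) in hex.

1-indexed offset 3 is 0-indexed offset 2.
U+1F69F → 4-byte form F0 9F 9A 9F at offsets 0–3.
Offset 2 falls in char 1's range; it's byte 3 of F0 9F 9A 9F = 0x9A.

0x9A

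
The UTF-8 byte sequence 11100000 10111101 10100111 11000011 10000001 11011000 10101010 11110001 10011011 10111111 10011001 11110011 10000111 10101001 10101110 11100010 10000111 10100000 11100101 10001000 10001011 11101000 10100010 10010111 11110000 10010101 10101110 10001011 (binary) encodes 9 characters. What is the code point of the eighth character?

U+8897

Offset 0: leading byte 0xE0 = 11100000 → 3-byte char #1 = E0 BD A7.
Offset 3: leading byte 0xC3 = 11000011 → 2-byte char #2 = C3 81.
Offset 5: leading byte 0xD8 = 11011000 → 2-byte char #3 = D8 AA.
Offset 7: leading byte 0xF1 = 11110001 → 4-byte char #4 = F1 9B BF 99.
Offset 11: leading byte 0xF3 = 11110011 → 4-byte char #5 = F3 87 A9 AE.
Offset 15: leading byte 0xE2 = 11100010 → 3-byte char #6 = E2 87 A0.
Offset 18: leading byte 0xE5 = 11100101 → 3-byte char #7 = E5 88 8B.
Offset 21: leading byte 0xE8 = 11101000 → 3-byte char #8 = E8 A2 97.
Leading byte 0xE8 = 11101000 matches 1110xxxx → 3-byte sequence.
Byte 1: 0xE8 = 11101000, payload 1000 (4 bits).
Byte 2: 0xA2 = 10100010 (10xxxxxx ✓), payload 100010.
Byte 3: 0x97 = 10010111 (10xxxxxx ✓), payload 010111.
Concatenate: 1000100010010111 = 0x8897 (16 bits → U+8897).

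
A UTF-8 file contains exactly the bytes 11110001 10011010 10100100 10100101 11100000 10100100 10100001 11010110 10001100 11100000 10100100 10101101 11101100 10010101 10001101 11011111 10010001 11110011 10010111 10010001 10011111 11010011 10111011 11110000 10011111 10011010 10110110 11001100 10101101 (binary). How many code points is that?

Byte at offset 0: 0xF1 = 11110001 → 4-byte char (#1). Advance 4.
Byte at offset 4: 0xE0 = 11100000 → 3-byte char (#2). Advance 3.
Byte at offset 7: 0xD6 = 11010110 → 2-byte char (#3). Advance 2.
Byte at offset 9: 0xE0 = 11100000 → 3-byte char (#4). Advance 3.
Byte at offset 12: 0xEC = 11101100 → 3-byte char (#5). Advance 3.
Byte at offset 15: 0xDF = 11011111 → 2-byte char (#6). Advance 2.
Byte at offset 17: 0xF3 = 11110011 → 4-byte char (#7). Advance 4.
Byte at offset 21: 0xD3 = 11010011 → 2-byte char (#8). Advance 2.
Byte at offset 23: 0xF0 = 11110000 → 4-byte char (#9). Advance 4.
Byte at offset 27: 0xCC = 11001100 → 2-byte char (#10). Advance 2.
Reached end at offset 29 after 10 code points.

10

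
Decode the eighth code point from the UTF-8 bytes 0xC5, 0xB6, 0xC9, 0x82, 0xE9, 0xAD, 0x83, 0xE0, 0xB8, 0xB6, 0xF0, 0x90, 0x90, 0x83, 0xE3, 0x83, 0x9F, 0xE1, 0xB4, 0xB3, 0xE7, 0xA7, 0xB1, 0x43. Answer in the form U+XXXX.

Offset 0: leading byte 0xC5 = 11000101 → 2-byte char #1 = C5 B6.
Offset 2: leading byte 0xC9 = 11001001 → 2-byte char #2 = C9 82.
Offset 4: leading byte 0xE9 = 11101001 → 3-byte char #3 = E9 AD 83.
Offset 7: leading byte 0xE0 = 11100000 → 3-byte char #4 = E0 B8 B6.
Offset 10: leading byte 0xF0 = 11110000 → 4-byte char #5 = F0 90 90 83.
Offset 14: leading byte 0xE3 = 11100011 → 3-byte char #6 = E3 83 9F.
Offset 17: leading byte 0xE1 = 11100001 → 3-byte char #7 = E1 B4 B3.
Offset 20: leading byte 0xE7 = 11100111 → 3-byte char #8 = E7 A7 B1.
Leading byte 0xE7 = 11100111 matches 1110xxxx → 3-byte sequence.
Byte 1: 0xE7 = 11100111, payload 0111 (4 bits).
Byte 2: 0xA7 = 10100111 (10xxxxxx ✓), payload 100111.
Byte 3: 0xB1 = 10110001 (10xxxxxx ✓), payload 110001.
Concatenate: 0111100111110001 = 0x79F1 (16 bits → U+79F1).

U+79F1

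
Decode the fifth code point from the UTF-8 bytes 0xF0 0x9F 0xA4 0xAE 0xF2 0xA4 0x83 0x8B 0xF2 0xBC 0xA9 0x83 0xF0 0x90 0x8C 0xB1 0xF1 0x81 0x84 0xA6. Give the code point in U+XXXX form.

U+41126

Offset 0: leading byte 0xF0 = 11110000 → 4-byte char #1 = F0 9F A4 AE.
Offset 4: leading byte 0xF2 = 11110010 → 4-byte char #2 = F2 A4 83 8B.
Offset 8: leading byte 0xF2 = 11110010 → 4-byte char #3 = F2 BC A9 83.
Offset 12: leading byte 0xF0 = 11110000 → 4-byte char #4 = F0 90 8C B1.
Offset 16: leading byte 0xF1 = 11110001 → 4-byte char #5 = F1 81 84 A6.
Leading byte 0xF1 = 11110001 matches 11110xxx → 4-byte sequence.
Byte 1: 0xF1 = 11110001, payload 001 (3 bits).
Byte 2: 0x81 = 10000001 (10xxxxxx ✓), payload 000001.
Byte 3: 0x84 = 10000100 (10xxxxxx ✓), payload 000100.
Byte 4: 0xA6 = 10100110 (10xxxxxx ✓), payload 100110.
Concatenate: 001000001000100100110 = 0x41126 (21 bits → U+41126).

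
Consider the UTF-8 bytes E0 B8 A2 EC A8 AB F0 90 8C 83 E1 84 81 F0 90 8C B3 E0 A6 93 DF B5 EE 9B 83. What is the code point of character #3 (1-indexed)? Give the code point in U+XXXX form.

U+10303

Offset 0: leading byte 0xE0 = 11100000 → 3-byte char #1 = E0 B8 A2.
Offset 3: leading byte 0xEC = 11101100 → 3-byte char #2 = EC A8 AB.
Offset 6: leading byte 0xF0 = 11110000 → 4-byte char #3 = F0 90 8C 83.
Leading byte 0xF0 = 11110000 matches 11110xxx → 4-byte sequence.
Byte 1: 0xF0 = 11110000, payload 000 (3 bits).
Byte 2: 0x90 = 10010000 (10xxxxxx ✓), payload 010000.
Byte 3: 0x8C = 10001100 (10xxxxxx ✓), payload 001100.
Byte 4: 0x83 = 10000011 (10xxxxxx ✓), payload 000011.
Concatenate: 000010000001100000011 = 0x10303 (21 bits → U+10303).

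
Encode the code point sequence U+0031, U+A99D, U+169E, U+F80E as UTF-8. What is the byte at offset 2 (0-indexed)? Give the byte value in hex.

U+0031 → 1-byte form 31 at offsets 0–0.
U+A99D → 3-byte form EA A6 9D at offsets 1–3.
Offset 2 falls in char 2's range; it's byte 2 of EA A6 9D = 0xA6.

0xA6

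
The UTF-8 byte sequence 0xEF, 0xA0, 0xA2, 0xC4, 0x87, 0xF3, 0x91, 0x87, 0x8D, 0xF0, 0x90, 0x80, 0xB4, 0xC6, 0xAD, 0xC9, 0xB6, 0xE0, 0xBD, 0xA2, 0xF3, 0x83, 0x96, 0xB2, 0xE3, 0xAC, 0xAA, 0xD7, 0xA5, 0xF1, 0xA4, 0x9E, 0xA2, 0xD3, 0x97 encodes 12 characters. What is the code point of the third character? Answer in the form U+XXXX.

Offset 0: leading byte 0xEF = 11101111 → 3-byte char #1 = EF A0 A2.
Offset 3: leading byte 0xC4 = 11000100 → 2-byte char #2 = C4 87.
Offset 5: leading byte 0xF3 = 11110011 → 4-byte char #3 = F3 91 87 8D.
Leading byte 0xF3 = 11110011 matches 11110xxx → 4-byte sequence.
Byte 1: 0xF3 = 11110011, payload 011 (3 bits).
Byte 2: 0x91 = 10010001 (10xxxxxx ✓), payload 010001.
Byte 3: 0x87 = 10000111 (10xxxxxx ✓), payload 000111.
Byte 4: 0x8D = 10001101 (10xxxxxx ✓), payload 001101.
Concatenate: 011010001000111001101 = 0xD11CD (21 bits → U+D11CD).

U+D11CD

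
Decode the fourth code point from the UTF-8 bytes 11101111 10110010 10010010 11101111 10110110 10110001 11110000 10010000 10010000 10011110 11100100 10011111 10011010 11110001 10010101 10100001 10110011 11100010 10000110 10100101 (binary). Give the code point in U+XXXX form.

Offset 0: leading byte 0xEF = 11101111 → 3-byte char #1 = EF B2 92.
Offset 3: leading byte 0xEF = 11101111 → 3-byte char #2 = EF B6 B1.
Offset 6: leading byte 0xF0 = 11110000 → 4-byte char #3 = F0 90 90 9E.
Offset 10: leading byte 0xE4 = 11100100 → 3-byte char #4 = E4 9F 9A.
Leading byte 0xE4 = 11100100 matches 1110xxxx → 3-byte sequence.
Byte 1: 0xE4 = 11100100, payload 0100 (4 bits).
Byte 2: 0x9F = 10011111 (10xxxxxx ✓), payload 011111.
Byte 3: 0x9A = 10011010 (10xxxxxx ✓), payload 011010.
Concatenate: 0100011111011010 = 0x47DA (16 bits → U+47DA).

U+47DA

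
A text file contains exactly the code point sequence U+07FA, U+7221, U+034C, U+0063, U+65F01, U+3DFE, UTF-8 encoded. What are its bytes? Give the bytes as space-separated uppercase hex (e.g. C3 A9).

DF BA E7 88 A1 CD 8C 63 F1 A5 BC 81 E3 B7 BE

U+07FA: 2-byte form → DF BA.
U+7221: 3-byte form → E7 88 A1.
U+034C: 2-byte form → CD 8C.
U+0063: 1-byte form → 63.
U+65F01: 4-byte form → F1 A5 BC 81.
U+3DFE: 3-byte form → E3 B7 BE.
Concatenated (15 bytes): DF BA E7 88 A1 CD 8C 63 F1 A5 BC 81 E3 B7 BE.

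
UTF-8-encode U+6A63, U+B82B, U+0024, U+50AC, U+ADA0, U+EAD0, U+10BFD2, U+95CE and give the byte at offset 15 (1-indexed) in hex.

0xAB

1-indexed offset 15 is 0-indexed offset 14.
U+6A63 → 3-byte form E6 A9 A3 at offsets 0–2.
U+B82B → 3-byte form EB A0 AB at offsets 3–5.
U+0024 → 1-byte form 24 at offsets 6–6.
U+50AC → 3-byte form E5 82 AC at offsets 7–9.
U+ADA0 → 3-byte form EA B6 A0 at offsets 10–12.
U+EAD0 → 3-byte form EE AB 90 at offsets 13–15.
Offset 14 falls in char 6's range; it's byte 2 of EE AB 90 = 0xAB.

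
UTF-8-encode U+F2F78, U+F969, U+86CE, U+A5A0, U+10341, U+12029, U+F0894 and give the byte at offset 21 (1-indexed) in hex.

0xA9

1-indexed offset 21 is 0-indexed offset 20.
U+F2F78 → 4-byte form F3 B2 BD B8 at offsets 0–3.
U+F969 → 3-byte form EF A5 A9 at offsets 4–6.
U+86CE → 3-byte form E8 9B 8E at offsets 7–9.
U+A5A0 → 3-byte form EA 96 A0 at offsets 10–12.
U+10341 → 4-byte form F0 90 8D 81 at offsets 13–16.
U+12029 → 4-byte form F0 92 80 A9 at offsets 17–20.
Offset 20 falls in char 6's range; it's byte 4 of F0 92 80 A9 = 0xA9.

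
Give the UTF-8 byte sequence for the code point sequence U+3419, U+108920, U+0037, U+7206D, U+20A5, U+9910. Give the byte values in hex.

U+3419: 3-byte form → E3 90 99.
U+108920: 4-byte form → F4 88 A4 A0.
U+0037: 1-byte form → 37.
U+7206D: 4-byte form → F1 B2 81 AD.
U+20A5: 3-byte form → E2 82 A5.
U+9910: 3-byte form → E9 A4 90.
Concatenated (18 bytes): E3 90 99 F4 88 A4 A0 37 F1 B2 81 AD E2 82 A5 E9 A4 90.

E3 90 99 F4 88 A4 A0 37 F1 B2 81 AD E2 82 A5 E9 A4 90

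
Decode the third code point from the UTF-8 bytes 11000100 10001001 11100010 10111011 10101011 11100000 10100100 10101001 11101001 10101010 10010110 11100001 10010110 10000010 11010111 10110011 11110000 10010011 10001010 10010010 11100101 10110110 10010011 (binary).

U+0929

Offset 0: leading byte 0xC4 = 11000100 → 2-byte char #1 = C4 89.
Offset 2: leading byte 0xE2 = 11100010 → 3-byte char #2 = E2 BB AB.
Offset 5: leading byte 0xE0 = 11100000 → 3-byte char #3 = E0 A4 A9.
Leading byte 0xE0 = 11100000 matches 1110xxxx → 3-byte sequence.
Byte 1: 0xE0 = 11100000, payload 0000 (4 bits).
Byte 2: 0xA4 = 10100100 (10xxxxxx ✓), payload 100100.
Byte 3: 0xA9 = 10101001 (10xxxxxx ✓), payload 101001.
Concatenate: 0000100100101001 = 0x929 (16 bits → U+0929).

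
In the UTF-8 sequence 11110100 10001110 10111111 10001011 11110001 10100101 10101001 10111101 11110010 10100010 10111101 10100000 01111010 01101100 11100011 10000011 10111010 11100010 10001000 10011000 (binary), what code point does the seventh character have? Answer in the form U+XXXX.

U+2218

Offset 0: leading byte 0xF4 = 11110100 → 4-byte char #1 = F4 8E BF 8B.
Offset 4: leading byte 0xF1 = 11110001 → 4-byte char #2 = F1 A5 A9 BD.
Offset 8: leading byte 0xF2 = 11110010 → 4-byte char #3 = F2 A2 BD A0.
Offset 12: leading byte 0x7A = 01111010 → 1-byte char #4 = 7A.
Offset 13: leading byte 0x6C = 01101100 → 1-byte char #5 = 6C.
Offset 14: leading byte 0xE3 = 11100011 → 3-byte char #6 = E3 83 BA.
Offset 17: leading byte 0xE2 = 11100010 → 3-byte char #7 = E2 88 98.
Leading byte 0xE2 = 11100010 matches 1110xxxx → 3-byte sequence.
Byte 1: 0xE2 = 11100010, payload 0010 (4 bits).
Byte 2: 0x88 = 10001000 (10xxxxxx ✓), payload 001000.
Byte 3: 0x98 = 10011000 (10xxxxxx ✓), payload 011000.
Concatenate: 0010001000011000 = 0x2218 (16 bits → U+2218).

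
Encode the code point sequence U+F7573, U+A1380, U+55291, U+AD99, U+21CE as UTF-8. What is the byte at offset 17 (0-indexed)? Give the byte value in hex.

0x8E

U+F7573 → 4-byte form F3 B7 95 B3 at offsets 0–3.
U+A1380 → 4-byte form F2 A1 8E 80 at offsets 4–7.
U+55291 → 4-byte form F1 95 8A 91 at offsets 8–11.
U+AD99 → 3-byte form EA B6 99 at offsets 12–14.
U+21CE → 3-byte form E2 87 8E at offsets 15–17.
Offset 17 falls in char 5's range; it's byte 3 of E2 87 8E = 0x8E.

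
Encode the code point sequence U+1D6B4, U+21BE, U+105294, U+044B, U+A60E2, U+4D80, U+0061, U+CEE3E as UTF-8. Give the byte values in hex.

F0 9D 9A B4 E2 86 BE F4 85 8A 94 D1 8B F2 A6 83 A2 E4 B6 80 61 F3 8E B8 BE

U+1D6B4: 4-byte form → F0 9D 9A B4.
U+21BE: 3-byte form → E2 86 BE.
U+105294: 4-byte form → F4 85 8A 94.
U+044B: 2-byte form → D1 8B.
U+A60E2: 4-byte form → F2 A6 83 A2.
U+4D80: 3-byte form → E4 B6 80.
U+0061: 1-byte form → 61.
U+CEE3E: 4-byte form → F3 8E B8 BE.
Concatenated (25 bytes): F0 9D 9A B4 E2 86 BE F4 85 8A 94 D1 8B F2 A6 83 A2 E4 B6 80 61 F3 8E B8 BE.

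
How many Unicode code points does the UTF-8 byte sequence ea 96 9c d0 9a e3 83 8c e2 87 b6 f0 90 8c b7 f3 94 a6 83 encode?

Byte at offset 0: 0xEA = 11101010 → 3-byte char (#1). Advance 3.
Byte at offset 3: 0xD0 = 11010000 → 2-byte char (#2). Advance 2.
Byte at offset 5: 0xE3 = 11100011 → 3-byte char (#3). Advance 3.
Byte at offset 8: 0xE2 = 11100010 → 3-byte char (#4). Advance 3.
Byte at offset 11: 0xF0 = 11110000 → 4-byte char (#5). Advance 4.
Byte at offset 15: 0xF3 = 11110011 → 4-byte char (#6). Advance 4.
Reached end at offset 19 after 6 code points.

6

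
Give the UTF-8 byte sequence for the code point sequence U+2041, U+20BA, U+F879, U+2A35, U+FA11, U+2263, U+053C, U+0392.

E2 81 81 E2 82 BA EF A1 B9 E2 A8 B5 EF A8 91 E2 89 A3 D4 BC CE 92

U+2041: 3-byte form → E2 81 81.
U+20BA: 3-byte form → E2 82 BA.
U+F879: 3-byte form → EF A1 B9.
U+2A35: 3-byte form → E2 A8 B5.
U+FA11: 3-byte form → EF A8 91.
U+2263: 3-byte form → E2 89 A3.
U+053C: 2-byte form → D4 BC.
U+0392: 2-byte form → CE 92.
Concatenated (22 bytes): E2 81 81 E2 82 BA EF A1 B9 E2 A8 B5 EF A8 91 E2 89 A3 D4 BC CE 92.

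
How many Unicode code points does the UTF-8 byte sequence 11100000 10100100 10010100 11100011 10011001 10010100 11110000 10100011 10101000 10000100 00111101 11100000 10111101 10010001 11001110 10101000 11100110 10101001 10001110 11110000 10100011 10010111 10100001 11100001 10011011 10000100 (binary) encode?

Byte at offset 0: 0xE0 = 11100000 → 3-byte char (#1). Advance 3.
Byte at offset 3: 0xE3 = 11100011 → 3-byte char (#2). Advance 3.
Byte at offset 6: 0xF0 = 11110000 → 4-byte char (#3). Advance 4.
Byte at offset 10: 0x3D = 00111101 → 1-byte char (#4). Advance 1.
Byte at offset 11: 0xE0 = 11100000 → 3-byte char (#5). Advance 3.
Byte at offset 14: 0xCE = 11001110 → 2-byte char (#6). Advance 2.
Byte at offset 16: 0xE6 = 11100110 → 3-byte char (#7). Advance 3.
Byte at offset 19: 0xF0 = 11110000 → 4-byte char (#8). Advance 4.
Byte at offset 23: 0xE1 = 11100001 → 3-byte char (#9). Advance 3.
Reached end at offset 26 after 9 code points.

9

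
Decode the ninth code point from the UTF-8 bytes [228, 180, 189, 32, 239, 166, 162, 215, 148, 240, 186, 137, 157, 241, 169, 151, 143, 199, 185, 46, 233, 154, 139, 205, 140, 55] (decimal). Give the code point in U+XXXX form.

Offset 0: leading byte 0xE4 = 11100100 → 3-byte char #1 = E4 B4 BD.
Offset 3: leading byte 0x20 = 00100000 → 1-byte char #2 = 20.
Offset 4: leading byte 0xEF = 11101111 → 3-byte char #3 = EF A6 A2.
Offset 7: leading byte 0xD7 = 11010111 → 2-byte char #4 = D7 94.
Offset 9: leading byte 0xF0 = 11110000 → 4-byte char #5 = F0 BA 89 9D.
Offset 13: leading byte 0xF1 = 11110001 → 4-byte char #6 = F1 A9 97 8F.
Offset 17: leading byte 0xC7 = 11000111 → 2-byte char #7 = C7 B9.
Offset 19: leading byte 0x2E = 00101110 → 1-byte char #8 = 2E.
Offset 20: leading byte 0xE9 = 11101001 → 3-byte char #9 = E9 9A 8B.
Leading byte 0xE9 = 11101001 matches 1110xxxx → 3-byte sequence.
Byte 1: 0xE9 = 11101001, payload 1001 (4 bits).
Byte 2: 0x9A = 10011010 (10xxxxxx ✓), payload 011010.
Byte 3: 0x8B = 10001011 (10xxxxxx ✓), payload 001011.
Concatenate: 1001011010001011 = 0x968B (16 bits → U+968B).

U+968B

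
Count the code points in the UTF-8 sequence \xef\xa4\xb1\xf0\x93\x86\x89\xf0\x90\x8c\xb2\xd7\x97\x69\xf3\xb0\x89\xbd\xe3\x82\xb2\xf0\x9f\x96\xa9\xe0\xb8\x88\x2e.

10

Byte at offset 0: 0xEF = 11101111 → 3-byte char (#1). Advance 3.
Byte at offset 3: 0xF0 = 11110000 → 4-byte char (#2). Advance 4.
Byte at offset 7: 0xF0 = 11110000 → 4-byte char (#3). Advance 4.
Byte at offset 11: 0xD7 = 11010111 → 2-byte char (#4). Advance 2.
Byte at offset 13: 0x69 = 01101001 → 1-byte char (#5). Advance 1.
Byte at offset 14: 0xF3 = 11110011 → 4-byte char (#6). Advance 4.
Byte at offset 18: 0xE3 = 11100011 → 3-byte char (#7). Advance 3.
Byte at offset 21: 0xF0 = 11110000 → 4-byte char (#8). Advance 4.
Byte at offset 25: 0xE0 = 11100000 → 3-byte char (#9). Advance 3.
Byte at offset 28: 0x2E = 00101110 → 1-byte char (#10). Advance 1.
Reached end at offset 29 after 10 code points.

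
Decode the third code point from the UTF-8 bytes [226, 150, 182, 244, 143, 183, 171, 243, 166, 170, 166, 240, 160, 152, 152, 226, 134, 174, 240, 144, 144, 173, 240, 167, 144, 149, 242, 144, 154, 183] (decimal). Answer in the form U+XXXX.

U+E6AA6

Offset 0: leading byte 0xE2 = 11100010 → 3-byte char #1 = E2 96 B6.
Offset 3: leading byte 0xF4 = 11110100 → 4-byte char #2 = F4 8F B7 AB.
Offset 7: leading byte 0xF3 = 11110011 → 4-byte char #3 = F3 A6 AA A6.
Leading byte 0xF3 = 11110011 matches 11110xxx → 4-byte sequence.
Byte 1: 0xF3 = 11110011, payload 011 (3 bits).
Byte 2: 0xA6 = 10100110 (10xxxxxx ✓), payload 100110.
Byte 3: 0xAA = 10101010 (10xxxxxx ✓), payload 101010.
Byte 4: 0xA6 = 10100110 (10xxxxxx ✓), payload 100110.
Concatenate: 011100110101010100110 = 0xE6AA6 (21 bits → U+E6AA6).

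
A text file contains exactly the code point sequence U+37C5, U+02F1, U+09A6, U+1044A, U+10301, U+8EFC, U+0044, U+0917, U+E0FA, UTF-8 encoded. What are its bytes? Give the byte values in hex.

E3 9F 85 CB B1 E0 A6 A6 F0 90 91 8A F0 90 8C 81 E8 BB BC 44 E0 A4 97 EE 83 BA

U+37C5: 3-byte form → E3 9F 85.
U+02F1: 2-byte form → CB B1.
U+09A6: 3-byte form → E0 A6 A6.
U+1044A: 4-byte form → F0 90 91 8A.
U+10301: 4-byte form → F0 90 8C 81.
U+8EFC: 3-byte form → E8 BB BC.
U+0044: 1-byte form → 44.
U+0917: 3-byte form → E0 A4 97.
U+E0FA: 3-byte form → EE 83 BA.
Concatenated (26 bytes): E3 9F 85 CB B1 E0 A6 A6 F0 90 91 8A F0 90 8C 81 E8 BB BC 44 E0 A4 97 EE 83 BA.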